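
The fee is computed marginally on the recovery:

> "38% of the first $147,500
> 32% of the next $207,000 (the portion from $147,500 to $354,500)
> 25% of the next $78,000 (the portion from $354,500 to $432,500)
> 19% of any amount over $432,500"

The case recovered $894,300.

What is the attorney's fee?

$229,532.00

First $147,500 at 38% = $56,050.00
Next $207,000 at 32% = $66,240.00
Next $78,000 at 25% = $19,500.00
Remaining $461,800 at 19% = $87,742.00
Fee: $56,050.00 + $66,240.00 + $19,500.00 + $87,742.00 = $229,532.00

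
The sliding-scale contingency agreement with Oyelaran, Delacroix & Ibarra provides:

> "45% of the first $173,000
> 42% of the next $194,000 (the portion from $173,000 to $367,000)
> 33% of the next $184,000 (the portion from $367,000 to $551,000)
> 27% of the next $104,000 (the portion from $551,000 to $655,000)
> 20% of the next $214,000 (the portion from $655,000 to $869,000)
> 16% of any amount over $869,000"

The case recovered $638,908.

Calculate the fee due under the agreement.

$243,785.16

First $173,000 at 45% = $77,850.00
Next $194,000 at 42% = $81,480.00
Next $184,000 at 33% = $60,720.00
Remaining $87,908 at 27% = $23,735.16
Fee: $77,850.00 + $81,480.00 + $60,720.00 + $23,735.16 = $243,785.16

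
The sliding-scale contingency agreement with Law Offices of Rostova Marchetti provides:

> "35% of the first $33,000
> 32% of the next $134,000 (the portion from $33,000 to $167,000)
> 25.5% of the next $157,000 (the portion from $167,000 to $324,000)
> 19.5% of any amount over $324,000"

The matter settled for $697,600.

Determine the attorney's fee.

$167,317.00

First $33,000 at 35% = $11,550.00
Next $134,000 at 32% = $42,880.00
Next $157,000 at 25.5% = $40,035.00
Remaining $373,600 at 19.5% = $72,852.00
Fee: $11,550.00 + $42,880.00 + $40,035.00 + $72,852.00 = $167,317.00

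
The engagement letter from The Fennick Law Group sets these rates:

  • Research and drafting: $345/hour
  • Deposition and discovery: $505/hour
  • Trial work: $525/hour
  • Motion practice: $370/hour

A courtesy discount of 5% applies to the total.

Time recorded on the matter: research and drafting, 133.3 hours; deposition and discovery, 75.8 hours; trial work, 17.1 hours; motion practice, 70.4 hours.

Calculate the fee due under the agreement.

Research and drafting: 133.3 × $345 = $45,988.50
Deposition and discovery: 75.8 × $505 = $38,279.00
Trial work: 17.1 × $525 = $8,977.50
Motion practice: 70.4 × $370 = $26,048.00
Subtotal: $119,293.00
Less 5% discount: −$5,964.65
Total: $119,293.00 − $5,964.65 = $113,328.35

$113,328.35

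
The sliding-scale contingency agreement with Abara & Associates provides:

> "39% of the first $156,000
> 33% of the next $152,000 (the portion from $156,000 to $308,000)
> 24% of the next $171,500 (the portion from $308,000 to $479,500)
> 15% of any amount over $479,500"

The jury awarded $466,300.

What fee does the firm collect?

First $156,000 at 39% = $60,840.00
Next $152,000 at 33% = $50,160.00
Remaining $158,300 at 24% = $37,992.00
Fee: $60,840.00 + $50,160.00 + $37,992.00 = $148,992.00

$148,992.00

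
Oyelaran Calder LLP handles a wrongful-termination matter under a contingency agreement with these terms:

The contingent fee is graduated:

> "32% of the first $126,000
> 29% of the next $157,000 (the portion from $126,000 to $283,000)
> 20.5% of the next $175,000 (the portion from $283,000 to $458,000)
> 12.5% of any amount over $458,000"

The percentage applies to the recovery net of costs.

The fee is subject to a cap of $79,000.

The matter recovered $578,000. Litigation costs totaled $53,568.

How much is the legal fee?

$79,000.00

Fee base (net of costs): $578,000 − $53,568 = $524,432
First $126,000 at 32% = $40,320.00
Next $157,000 at 29% = $45,530.00
Next $175,000 at 20.5% = $35,875.00
Remaining $66,432 at 12.5% = $8,304.00
Fee: $40,320.00 + $45,530.00 + $35,875.00 + $8,304.00 = $130,029.00
$130,029.00 exceeds the $79,000 cap, so the fee is capped at $79,000.00.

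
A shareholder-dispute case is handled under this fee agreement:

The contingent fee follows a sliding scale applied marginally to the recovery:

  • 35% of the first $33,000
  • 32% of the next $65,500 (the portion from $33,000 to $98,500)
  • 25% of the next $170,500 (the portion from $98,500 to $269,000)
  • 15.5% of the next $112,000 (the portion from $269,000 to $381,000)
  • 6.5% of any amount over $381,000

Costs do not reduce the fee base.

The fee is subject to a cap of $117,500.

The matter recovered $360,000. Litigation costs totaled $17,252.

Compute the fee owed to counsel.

$89,240.00

Fee base is the gross recovery, $360,000; costs are reimbursed separately.
First $33,000 at 35% = $11,550.00
Next $65,500 at 32% = $20,960.00
Next $170,500 at 25% = $42,625.00
Remaining $91,000 at 15.5% = $14,105.00
Fee: $11,550.00 + $20,960.00 + $42,625.00 + $14,105.00 = $89,240.00
$89,240.00 is under the $117,500 cap.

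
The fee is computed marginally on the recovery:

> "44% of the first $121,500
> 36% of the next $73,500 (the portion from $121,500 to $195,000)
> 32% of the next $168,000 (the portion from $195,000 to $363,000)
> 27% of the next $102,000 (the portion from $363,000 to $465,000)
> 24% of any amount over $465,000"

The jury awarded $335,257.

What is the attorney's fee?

$124,802.24

First $121,500 at 44% = $53,460.00
Next $73,500 at 36% = $26,460.00
Remaining $140,257 at 32% = $44,882.24
Fee: $53,460.00 + $26,460.00 + $44,882.24 = $124,802.24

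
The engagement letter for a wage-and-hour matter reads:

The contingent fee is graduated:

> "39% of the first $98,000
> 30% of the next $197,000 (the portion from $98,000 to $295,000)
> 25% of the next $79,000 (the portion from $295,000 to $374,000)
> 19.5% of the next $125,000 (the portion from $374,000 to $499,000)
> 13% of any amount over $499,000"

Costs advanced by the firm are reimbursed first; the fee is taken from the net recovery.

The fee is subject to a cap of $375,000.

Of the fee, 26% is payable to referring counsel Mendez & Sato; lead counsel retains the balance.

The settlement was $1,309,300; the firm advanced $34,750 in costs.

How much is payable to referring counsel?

$62,989.29

Fee base (net of costs): $1,309,300 − $34,750 = $1,274,550
First $98,000 at 39% = $38,220.00
Next $197,000 at 30% = $59,100.00
Next $79,000 at 25% = $19,750.00
Next $125,000 at 19.5% = $24,375.00
Remaining $775,550 at 13% = $100,821.50
Fee: $38,220.00 + $59,100.00 + $19,750.00 + $24,375.00 + $100,821.50 = $242,266.50
$242,266.50 is under the $375,000 cap.
Referral share: 26% of $242,266.50 = $62,989.29; lead counsel retains $242,266.50 − $62,989.29 = $179,277.21.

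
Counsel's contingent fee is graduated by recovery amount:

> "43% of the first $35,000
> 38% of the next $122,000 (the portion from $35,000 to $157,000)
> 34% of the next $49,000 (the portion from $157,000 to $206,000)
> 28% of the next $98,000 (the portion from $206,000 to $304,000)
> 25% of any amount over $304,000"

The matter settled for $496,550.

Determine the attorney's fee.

First $35,000 at 43% = $15,050.00
Next $122,000 at 38% = $46,360.00
Next $49,000 at 34% = $16,660.00
Next $98,000 at 28% = $27,440.00
Remaining $192,550 at 25% = $48,137.50
Fee: $15,050.00 + $46,360.00 + $16,660.00 + $27,440.00 + $48,137.50 = $153,647.50

$153,647.50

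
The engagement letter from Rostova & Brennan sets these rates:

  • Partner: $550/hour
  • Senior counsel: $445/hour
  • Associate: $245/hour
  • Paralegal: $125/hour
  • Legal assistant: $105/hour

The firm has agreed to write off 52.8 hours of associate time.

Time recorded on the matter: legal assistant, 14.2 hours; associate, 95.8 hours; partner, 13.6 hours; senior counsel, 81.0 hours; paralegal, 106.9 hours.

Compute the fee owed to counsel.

$68,913.50

Partner: 13.6 × $550 = $7,480.00
Senior counsel: 81.0 × $445 = $36,045.00
Associate: 95.8 × $245 = $23,471.00
Paralegal: 106.9 × $125 = $13,362.50
Legal assistant: 14.2 × $105 = $1,491.00
Subtotal: $81,849.50
Write-off: 52.8 × $245 = $12,936.00
Total: $81,849.50 − $12,936.00 = $68,913.50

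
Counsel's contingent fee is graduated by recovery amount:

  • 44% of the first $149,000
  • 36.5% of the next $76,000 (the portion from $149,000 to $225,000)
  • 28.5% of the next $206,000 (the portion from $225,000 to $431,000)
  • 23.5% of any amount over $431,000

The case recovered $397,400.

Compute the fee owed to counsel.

$142,434.00

First $149,000 at 44% = $65,560.00
Next $76,000 at 36.5% = $27,740.00
Remaining $172,400 at 28.5% = $49,134.00
Fee: $65,560.00 + $27,740.00 + $49,134.00 = $142,434.00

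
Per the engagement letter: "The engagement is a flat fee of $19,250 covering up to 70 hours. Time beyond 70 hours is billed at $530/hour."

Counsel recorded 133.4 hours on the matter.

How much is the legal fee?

$52,852.00

Flat fee: $19,250.00
Excess hours: 133.4 − 70 = 63.4
Overrun: 63.4 × $530 = $33,602.00
Total: $19,250.00 + $33,602.00 = $52,852.00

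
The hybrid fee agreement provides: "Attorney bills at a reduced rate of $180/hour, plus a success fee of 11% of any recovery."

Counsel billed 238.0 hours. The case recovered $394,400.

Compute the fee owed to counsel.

Hourly: 238.0 × $180 = $42,840.00
Success fee: 11% of $394,400 = $43,384.00
Total: $42,840.00 + $43,384.00 = $86,224.00

$86,224.00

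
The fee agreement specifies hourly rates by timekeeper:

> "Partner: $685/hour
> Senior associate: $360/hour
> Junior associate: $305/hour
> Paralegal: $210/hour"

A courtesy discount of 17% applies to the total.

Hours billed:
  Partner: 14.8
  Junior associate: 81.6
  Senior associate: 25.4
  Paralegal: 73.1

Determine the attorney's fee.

Partner: 14.8 × $685 = $10,138.00
Senior associate: 25.4 × $360 = $9,144.00
Junior associate: 81.6 × $305 = $24,888.00
Paralegal: 73.1 × $210 = $15,351.00
Subtotal: $59,521.00
Less 17% discount: −$10,118.57
Total: $59,521.00 − $10,118.57 = $49,402.43

$49,402.43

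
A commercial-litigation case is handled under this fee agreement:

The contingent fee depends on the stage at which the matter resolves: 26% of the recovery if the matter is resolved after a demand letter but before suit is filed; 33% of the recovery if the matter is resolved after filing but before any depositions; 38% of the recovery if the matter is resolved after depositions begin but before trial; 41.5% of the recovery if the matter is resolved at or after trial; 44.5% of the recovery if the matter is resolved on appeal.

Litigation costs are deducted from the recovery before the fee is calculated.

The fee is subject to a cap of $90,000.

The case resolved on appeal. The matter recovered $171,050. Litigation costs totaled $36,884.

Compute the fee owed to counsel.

$59,703.87

Fee base (net of costs): $171,050 − $36,884 = $134,166
The matter resolved on appeal, so the 44.5% rate applies.
$134,166 × 44.5% = $59,703.87
$59,703.87 is under the $90,000 cap.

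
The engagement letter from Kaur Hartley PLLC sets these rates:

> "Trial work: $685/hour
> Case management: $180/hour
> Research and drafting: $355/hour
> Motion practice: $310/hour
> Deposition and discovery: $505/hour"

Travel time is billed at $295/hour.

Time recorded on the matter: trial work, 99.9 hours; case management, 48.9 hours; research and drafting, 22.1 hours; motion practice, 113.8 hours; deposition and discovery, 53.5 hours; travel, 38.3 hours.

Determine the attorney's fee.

$158,673.00

Trial work: 99.9 × $685 = $68,431.50
Case management: 48.9 × $180 = $8,802.00
Research and drafting: 22.1 × $355 = $7,845.50
Motion practice: 113.8 × $310 = $35,278.00
Deposition and discovery: 53.5 × $505 = $27,017.50
Subtotal: $68,431.50 + $8,802.00 + $7,845.50 + $35,278.00 + $27,017.50 = $147,374.50
Travel: 38.3 × $295 = $11,298.50
Total: $147,374.50 + $11,298.50 = $158,673.00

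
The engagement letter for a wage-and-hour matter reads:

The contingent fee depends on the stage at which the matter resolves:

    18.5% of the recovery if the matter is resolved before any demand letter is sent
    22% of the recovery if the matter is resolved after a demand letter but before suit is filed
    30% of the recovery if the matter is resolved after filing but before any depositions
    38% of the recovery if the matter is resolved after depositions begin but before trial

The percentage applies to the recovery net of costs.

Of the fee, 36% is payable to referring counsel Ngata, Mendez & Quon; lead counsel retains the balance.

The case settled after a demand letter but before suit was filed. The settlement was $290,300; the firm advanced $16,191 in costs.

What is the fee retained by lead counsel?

$38,594.55

Fee base (net of costs): $290,300 − $16,191 = $274,109
The matter settled after a demand letter but before suit was filed, so the 22% rate applies.
$274,109 × 22% = $60,303.98
Referral share: 36% of $60,303.98 = $21,709.43; lead counsel retains $60,303.98 − $21,709.43 = $38,594.55.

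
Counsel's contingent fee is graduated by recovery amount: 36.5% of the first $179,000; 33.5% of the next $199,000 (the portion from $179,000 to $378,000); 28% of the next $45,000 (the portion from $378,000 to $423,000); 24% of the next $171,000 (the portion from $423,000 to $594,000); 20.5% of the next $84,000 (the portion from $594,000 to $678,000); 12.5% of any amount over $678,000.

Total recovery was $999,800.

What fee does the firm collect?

$243,085.00

First $179,000 at 36.5% = $65,335.00
Next $199,000 at 33.5% = $66,665.00
Next $45,000 at 28% = $12,600.00
Next $171,000 at 24% = $41,040.00
Next $84,000 at 20.5% = $17,220.00
Remaining $321,800 at 12.5% = $40,225.00
Fee: $65,335.00 + $66,665.00 + $12,600.00 + $41,040.00 + $17,220.00 + $40,225.00 = $243,085.00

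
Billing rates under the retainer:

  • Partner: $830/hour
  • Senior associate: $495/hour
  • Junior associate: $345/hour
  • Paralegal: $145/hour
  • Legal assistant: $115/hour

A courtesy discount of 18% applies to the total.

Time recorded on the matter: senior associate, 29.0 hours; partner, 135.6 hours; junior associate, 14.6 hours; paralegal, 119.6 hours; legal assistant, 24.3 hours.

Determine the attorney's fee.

Partner: 135.6 × $830 = $112,548.00
Senior associate: 29.0 × $495 = $14,355.00
Junior associate: 14.6 × $345 = $5,037.00
Paralegal: 119.6 × $145 = $17,342.00
Legal assistant: 24.3 × $115 = $2,794.50
Subtotal: $152,076.50
Less 18% discount: −$27,373.77
Total: $152,076.50 − $27,373.77 = $124,702.73

$124,702.73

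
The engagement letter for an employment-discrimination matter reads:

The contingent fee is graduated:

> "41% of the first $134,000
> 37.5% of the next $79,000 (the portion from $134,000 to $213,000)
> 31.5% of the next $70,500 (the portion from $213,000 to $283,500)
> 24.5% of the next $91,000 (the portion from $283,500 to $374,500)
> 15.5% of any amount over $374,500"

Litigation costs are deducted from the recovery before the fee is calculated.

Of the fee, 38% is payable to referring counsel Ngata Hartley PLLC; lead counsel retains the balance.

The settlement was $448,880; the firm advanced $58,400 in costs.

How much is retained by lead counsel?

$81,557.53

Fee base (net of costs): $448,880 − $58,400 = $390,480
First $134,000 at 41% = $54,940.00
Next $79,000 at 37.5% = $29,625.00
Next $70,500 at 31.5% = $22,207.50
Next $91,000 at 24.5% = $22,295.00
Remaining $15,980 at 15.5% = $2,476.90
Fee: $54,940.00 + $29,625.00 + $22,207.50 + $22,295.00 + $2,476.90 = $131,544.40
Referral share: 38% of $131,544.40 = $49,986.87; lead counsel retains $131,544.40 − $49,986.87 = $81,557.53.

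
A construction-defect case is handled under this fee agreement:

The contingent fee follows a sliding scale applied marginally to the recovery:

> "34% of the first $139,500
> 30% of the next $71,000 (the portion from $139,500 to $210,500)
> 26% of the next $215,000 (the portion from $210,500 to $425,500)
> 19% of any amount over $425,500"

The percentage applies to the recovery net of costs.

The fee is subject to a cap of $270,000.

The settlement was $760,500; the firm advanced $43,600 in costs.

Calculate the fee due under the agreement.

$179,996.00

Fee base (net of costs): $760,500 − $43,600 = $716,900
First $139,500 at 34% = $47,430.00
Next $71,000 at 30% = $21,300.00
Next $215,000 at 26% = $55,900.00
Remaining $291,400 at 19% = $55,366.00
Fee: $47,430.00 + $21,300.00 + $55,900.00 + $55,366.00 = $179,996.00
$179,996.00 is under the $270,000 cap.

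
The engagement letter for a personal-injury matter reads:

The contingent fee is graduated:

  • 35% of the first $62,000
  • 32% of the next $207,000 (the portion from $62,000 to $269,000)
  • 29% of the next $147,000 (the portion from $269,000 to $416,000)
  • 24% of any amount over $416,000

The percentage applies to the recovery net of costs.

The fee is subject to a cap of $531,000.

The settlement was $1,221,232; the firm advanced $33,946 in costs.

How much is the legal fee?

Fee base (net of costs): $1,221,232 − $33,946 = $1,187,286
First $62,000 at 35% = $21,700.00
Next $207,000 at 32% = $66,240.00
Next $147,000 at 29% = $42,630.00
Remaining $771,286 at 24% = $185,108.64
Fee: $21,700.00 + $66,240.00 + $42,630.00 + $185,108.64 = $315,678.64
$315,678.64 is under the $531,000 cap.

$315,678.64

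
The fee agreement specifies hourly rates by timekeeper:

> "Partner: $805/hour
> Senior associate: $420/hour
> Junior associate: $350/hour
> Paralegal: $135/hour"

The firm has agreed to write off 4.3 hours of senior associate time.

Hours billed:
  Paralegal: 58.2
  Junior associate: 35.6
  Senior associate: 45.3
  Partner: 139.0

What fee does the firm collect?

$149,432.00

Partner: 139.0 × $805 = $111,895.00
Senior associate: 45.3 × $420 = $19,026.00
Junior associate: 35.6 × $350 = $12,460.00
Paralegal: 58.2 × $135 = $7,857.00
Subtotal: $151,238.00
Write-off: 4.3 × $420 = $1,806.00
Total: $151,238.00 − $1,806.00 = $149,432.00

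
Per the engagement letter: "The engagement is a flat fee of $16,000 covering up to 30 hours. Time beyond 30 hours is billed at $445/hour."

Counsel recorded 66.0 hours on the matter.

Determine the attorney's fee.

$32,020.00

Flat fee: $16,000.00
Excess hours: 66.0 − 30 = 36.0
Overrun: 36.0 × $445 = $16,020.00
Total: $16,000.00 + $16,020.00 = $32,020.00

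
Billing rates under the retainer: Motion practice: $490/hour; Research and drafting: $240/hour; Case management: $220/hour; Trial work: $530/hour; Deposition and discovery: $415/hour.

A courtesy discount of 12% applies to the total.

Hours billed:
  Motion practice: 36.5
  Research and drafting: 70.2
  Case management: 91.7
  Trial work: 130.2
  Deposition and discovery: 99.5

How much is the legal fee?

Motion practice: 36.5 × $490 = $17,885.00
Research and drafting: 70.2 × $240 = $16,848.00
Case management: 91.7 × $220 = $20,174.00
Trial work: 130.2 × $530 = $69,006.00
Deposition and discovery: 99.5 × $415 = $41,292.50
Subtotal: $165,205.50
Less 12% discount: −$19,824.66
Total: $165,205.50 − $19,824.66 = $145,380.84

$145,380.84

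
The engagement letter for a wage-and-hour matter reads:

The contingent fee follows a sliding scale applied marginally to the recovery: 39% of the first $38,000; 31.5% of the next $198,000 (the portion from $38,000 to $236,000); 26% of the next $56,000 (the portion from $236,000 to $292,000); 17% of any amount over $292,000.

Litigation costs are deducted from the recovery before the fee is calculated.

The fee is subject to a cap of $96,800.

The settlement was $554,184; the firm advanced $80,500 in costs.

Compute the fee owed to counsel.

Fee base (net of costs): $554,184 − $80,500 = $473,684
First $38,000 at 39% = $14,820.00
Next $198,000 at 31.5% = $62,370.00
Next $56,000 at 26% = $14,560.00
Remaining $181,684 at 17% = $30,886.28
Fee: $14,820.00 + $62,370.00 + $14,560.00 + $30,886.28 = $122,636.28
$122,636.28 exceeds the $96,800 cap, so the fee is capped at $96,800.00.

$96,800.00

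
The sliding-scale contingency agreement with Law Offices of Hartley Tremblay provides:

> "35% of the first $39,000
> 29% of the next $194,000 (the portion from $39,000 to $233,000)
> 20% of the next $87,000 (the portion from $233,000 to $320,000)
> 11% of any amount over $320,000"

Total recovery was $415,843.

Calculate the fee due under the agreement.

First $39,000 at 35% = $13,650.00
Next $194,000 at 29% = $56,260.00
Next $87,000 at 20% = $17,400.00
Remaining $95,843 at 11% = $10,542.73
Fee: $13,650.00 + $56,260.00 + $17,400.00 + $10,542.73 = $97,852.73

$97,852.73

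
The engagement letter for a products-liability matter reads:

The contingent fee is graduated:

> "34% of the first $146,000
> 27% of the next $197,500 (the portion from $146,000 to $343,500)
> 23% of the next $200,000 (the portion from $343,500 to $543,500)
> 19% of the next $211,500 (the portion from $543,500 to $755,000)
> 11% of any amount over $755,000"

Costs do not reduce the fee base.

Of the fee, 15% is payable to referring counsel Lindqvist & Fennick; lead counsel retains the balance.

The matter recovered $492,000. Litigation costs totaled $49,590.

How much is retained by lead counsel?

Fee base is the gross recovery, $492,000; costs are reimbursed separately.
First $146,000 at 34% = $49,640.00
Next $197,500 at 27% = $53,325.00
Remaining $148,500 at 23% = $34,155.00
Fee: $49,640.00 + $53,325.00 + $34,155.00 = $137,120.00
Referral share: 15% of $137,120.00 = $20,568.00; lead counsel retains $137,120.00 − $20,568.00 = $116,552.00.

$116,552.00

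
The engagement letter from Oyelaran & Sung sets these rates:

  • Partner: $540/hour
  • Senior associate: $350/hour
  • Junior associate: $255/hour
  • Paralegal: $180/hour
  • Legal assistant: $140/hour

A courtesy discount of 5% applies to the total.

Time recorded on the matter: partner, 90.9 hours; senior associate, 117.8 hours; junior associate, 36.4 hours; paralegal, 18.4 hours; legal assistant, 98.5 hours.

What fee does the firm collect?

$110,865.00

Partner: 90.9 × $540 = $49,086.00
Senior associate: 117.8 × $350 = $41,230.00
Junior associate: 36.4 × $255 = $9,282.00
Paralegal: 18.4 × $180 = $3,312.00
Legal assistant: 98.5 × $140 = $13,790.00
Subtotal: $116,700.00
Less 5% discount: −$5,835.00
Total: $116,700.00 − $5,835.00 = $110,865.00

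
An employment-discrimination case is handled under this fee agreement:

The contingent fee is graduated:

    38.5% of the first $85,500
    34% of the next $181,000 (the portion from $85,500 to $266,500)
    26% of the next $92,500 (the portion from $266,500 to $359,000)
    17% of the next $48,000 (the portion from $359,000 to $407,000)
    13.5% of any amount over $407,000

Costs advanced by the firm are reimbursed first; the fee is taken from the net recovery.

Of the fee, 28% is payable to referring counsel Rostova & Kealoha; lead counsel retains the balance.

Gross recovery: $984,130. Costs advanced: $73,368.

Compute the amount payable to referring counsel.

$54,509.10

Fee base (net of costs): $984,130 − $73,368 = $910,762
First $85,500 at 38.5% = $32,917.50
Next $181,000 at 34% = $61,540.00
Next $92,500 at 26% = $24,050.00
Next $48,000 at 17% = $8,160.00
Remaining $503,762 at 13.5% = $68,007.87
Fee: $32,917.50 + $61,540.00 + $24,050.00 + $8,160.00 + $68,007.87 = $194,675.37
Referral share: 28% of $194,675.37 = $54,509.10; lead counsel retains $194,675.37 − $54,509.10 = $140,166.27.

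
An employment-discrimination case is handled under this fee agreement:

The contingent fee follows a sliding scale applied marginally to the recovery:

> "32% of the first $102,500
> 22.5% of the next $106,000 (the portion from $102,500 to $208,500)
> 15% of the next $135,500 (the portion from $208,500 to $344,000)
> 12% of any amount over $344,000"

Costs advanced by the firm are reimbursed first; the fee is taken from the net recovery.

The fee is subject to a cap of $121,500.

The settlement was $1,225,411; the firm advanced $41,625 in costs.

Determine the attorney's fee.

Fee base (net of costs): $1,225,411 − $41,625 = $1,183,786
First $102,500 at 32% = $32,800.00
Next $106,000 at 22.5% = $23,850.00
Next $135,500 at 15% = $20,325.00
Remaining $839,786 at 12% = $100,774.32
Fee: $32,800.00 + $23,850.00 + $20,325.00 + $100,774.32 = $177,749.32
$177,749.32 exceeds the $121,500 cap, so the fee is capped at $121,500.00.

$121,500.00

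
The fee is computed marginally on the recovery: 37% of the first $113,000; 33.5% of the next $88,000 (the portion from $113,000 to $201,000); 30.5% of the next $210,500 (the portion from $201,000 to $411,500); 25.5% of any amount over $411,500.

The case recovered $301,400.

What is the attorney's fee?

$101,912.00

First $113,000 at 37% = $41,810.00
Next $88,000 at 33.5% = $29,480.00
Remaining $100,400 at 30.5% = $30,622.00
Fee: $41,810.00 + $29,480.00 + $30,622.00 = $101,912.00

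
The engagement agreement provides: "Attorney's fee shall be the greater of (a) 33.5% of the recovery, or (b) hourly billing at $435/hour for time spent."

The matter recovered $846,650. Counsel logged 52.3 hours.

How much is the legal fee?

(a) 33.5% of $846,650 = $283,627.75
(b) 52.3 × $435 = $22,750.50
The greater is (a): $283,627.75.

$283,627.75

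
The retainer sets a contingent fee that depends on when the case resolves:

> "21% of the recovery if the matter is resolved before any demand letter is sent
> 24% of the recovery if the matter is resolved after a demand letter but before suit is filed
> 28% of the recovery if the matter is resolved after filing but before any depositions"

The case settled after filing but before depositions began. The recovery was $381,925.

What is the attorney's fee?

$106,939.00

The matter settled after filing but before depositions began, so the 28% rate applies.
$381,925 × 28% = $106,939.00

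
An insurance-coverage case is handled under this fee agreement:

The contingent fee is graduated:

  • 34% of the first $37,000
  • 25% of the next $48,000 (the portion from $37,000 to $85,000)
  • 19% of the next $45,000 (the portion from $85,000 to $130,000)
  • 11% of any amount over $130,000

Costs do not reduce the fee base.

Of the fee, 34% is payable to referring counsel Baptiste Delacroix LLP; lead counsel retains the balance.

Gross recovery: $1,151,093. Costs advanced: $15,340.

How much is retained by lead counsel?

$95,997.15

Fee base is the gross recovery, $1,151,093; costs are reimbursed separately.
First $37,000 at 34% = $12,580.00
Next $48,000 at 25% = $12,000.00
Next $45,000 at 19% = $8,550.00
Remaining $1,021,093 at 11% = $112,320.23
Fee: $12,580.00 + $12,000.00 + $8,550.00 + $112,320.23 = $145,450.23
Referral share: 34% of $145,450.23 = $49,453.08; lead counsel retains $145,450.23 − $49,453.08 = $95,997.15.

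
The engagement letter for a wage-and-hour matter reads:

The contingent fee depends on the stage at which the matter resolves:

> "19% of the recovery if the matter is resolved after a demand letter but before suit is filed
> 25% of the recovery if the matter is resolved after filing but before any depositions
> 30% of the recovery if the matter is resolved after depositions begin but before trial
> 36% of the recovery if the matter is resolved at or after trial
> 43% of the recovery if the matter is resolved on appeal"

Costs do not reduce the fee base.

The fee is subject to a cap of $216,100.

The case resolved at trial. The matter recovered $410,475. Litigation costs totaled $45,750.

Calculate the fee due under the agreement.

Fee base is the gross recovery, $410,475; costs are reimbursed separately.
The matter resolved at trial, so the 36% rate applies.
$410,475 × 36% = $147,771.00
$147,771.00 is under the $216,100 cap.

$147,771.00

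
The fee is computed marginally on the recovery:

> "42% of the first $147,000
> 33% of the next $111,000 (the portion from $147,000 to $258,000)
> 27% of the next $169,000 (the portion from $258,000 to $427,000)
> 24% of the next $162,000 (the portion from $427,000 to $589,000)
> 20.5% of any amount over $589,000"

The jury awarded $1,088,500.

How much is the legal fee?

First $147,000 at 42% = $61,740.00
Next $111,000 at 33% = $36,630.00
Next $169,000 at 27% = $45,630.00
Next $162,000 at 24% = $38,880.00
Remaining $499,500 at 20.5% = $102,397.50
Fee: $61,740.00 + $36,630.00 + $45,630.00 + $38,880.00 + $102,397.50 = $285,277.50

$285,277.50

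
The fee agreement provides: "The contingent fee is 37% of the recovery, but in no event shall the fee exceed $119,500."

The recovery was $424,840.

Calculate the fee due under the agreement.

37% of $424,840 = $157,190.80
That exceeds the $119,500 cap, so the fee is capped at $119,500.

$119,500.00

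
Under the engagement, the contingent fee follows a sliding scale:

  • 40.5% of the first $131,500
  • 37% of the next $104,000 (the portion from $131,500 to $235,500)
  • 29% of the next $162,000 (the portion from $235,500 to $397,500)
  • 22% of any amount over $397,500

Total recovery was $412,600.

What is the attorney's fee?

$142,039.50

First $131,500 at 40.5% = $53,257.50
Next $104,000 at 37% = $38,480.00
Next $162,000 at 29% = $46,980.00
Remaining $15,100 at 22% = $3,322.00
Fee: $53,257.50 + $38,480.00 + $46,980.00 + $3,322.00 = $142,039.50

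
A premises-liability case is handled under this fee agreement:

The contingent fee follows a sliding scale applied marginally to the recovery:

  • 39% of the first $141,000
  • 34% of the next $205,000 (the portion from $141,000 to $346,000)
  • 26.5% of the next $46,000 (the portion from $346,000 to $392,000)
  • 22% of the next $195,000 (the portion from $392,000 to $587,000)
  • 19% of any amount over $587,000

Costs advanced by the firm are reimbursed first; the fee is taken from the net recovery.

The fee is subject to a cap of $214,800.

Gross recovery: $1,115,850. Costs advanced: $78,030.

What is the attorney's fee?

$214,800.00

Fee base (net of costs): $1,115,850 − $78,030 = $1,037,820
First $141,000 at 39% = $54,990.00
Next $205,000 at 34% = $69,700.00
Next $46,000 at 26.5% = $12,190.00
Next $195,000 at 22% = $42,900.00
Remaining $450,820 at 19% = $85,655.80
Fee: $54,990.00 + $69,700.00 + $12,190.00 + $42,900.00 + $85,655.80 = $265,435.80
$265,435.80 exceeds the $214,800 cap, so the fee is capped at $214,800.00.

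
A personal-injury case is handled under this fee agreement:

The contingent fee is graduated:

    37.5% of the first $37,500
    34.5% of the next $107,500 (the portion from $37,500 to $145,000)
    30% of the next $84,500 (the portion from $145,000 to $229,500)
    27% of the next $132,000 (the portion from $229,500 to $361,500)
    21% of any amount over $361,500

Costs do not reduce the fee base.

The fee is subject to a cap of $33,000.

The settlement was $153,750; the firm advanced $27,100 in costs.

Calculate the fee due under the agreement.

Fee base is the gross recovery, $153,750; costs are reimbursed separately.
First $37,500 at 37.5% = $14,062.50
Next $107,500 at 34.5% = $37,087.50
Remaining $8,750 at 30% = $2,625.00
Fee: $14,062.50 + $37,087.50 + $2,625.00 = $53,775.00
$53,775.00 exceeds the $33,000 cap, so the fee is capped at $33,000.00.

$33,000.00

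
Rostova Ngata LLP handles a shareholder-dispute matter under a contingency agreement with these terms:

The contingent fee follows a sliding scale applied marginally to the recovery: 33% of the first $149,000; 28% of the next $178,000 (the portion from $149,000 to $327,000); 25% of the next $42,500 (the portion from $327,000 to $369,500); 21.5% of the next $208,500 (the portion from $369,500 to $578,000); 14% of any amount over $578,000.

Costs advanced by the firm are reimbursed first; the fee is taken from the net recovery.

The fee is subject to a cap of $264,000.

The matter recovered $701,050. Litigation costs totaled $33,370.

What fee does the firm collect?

$167,017.70

Fee base (net of costs): $701,050 − $33,370 = $667,680
First $149,000 at 33% = $49,170.00
Next $178,000 at 28% = $49,840.00
Next $42,500 at 25% = $10,625.00
Next $208,500 at 21.5% = $44,827.50
Remaining $89,680 at 14% = $12,555.20
Fee: $49,170.00 + $49,840.00 + $10,625.00 + $44,827.50 + $12,555.20 = $167,017.70
$167,017.70 is under the $264,000 cap.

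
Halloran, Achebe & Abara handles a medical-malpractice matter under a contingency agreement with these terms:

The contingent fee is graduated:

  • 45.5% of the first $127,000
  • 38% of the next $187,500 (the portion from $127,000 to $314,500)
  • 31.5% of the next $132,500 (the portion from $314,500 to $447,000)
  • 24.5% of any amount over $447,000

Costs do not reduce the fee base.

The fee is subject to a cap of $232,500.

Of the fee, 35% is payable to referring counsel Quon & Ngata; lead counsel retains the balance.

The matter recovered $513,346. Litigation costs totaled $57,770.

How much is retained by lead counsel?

Fee base is the gross recovery, $513,346; costs are reimbursed separately.
First $127,000 at 45.5% = $57,785.00
Next $187,500 at 38% = $71,250.00
Next $132,500 at 31.5% = $41,737.50
Remaining $66,346 at 24.5% = $16,254.77
Fee: $57,785.00 + $71,250.00 + $41,737.50 + $16,254.77 = $187,027.27
$187,027.27 is under the $232,500 cap.
Referral share: 35% of $187,027.27 = $65,459.54; lead counsel retains $187,027.27 − $65,459.54 = $121,567.73.

$121,567.73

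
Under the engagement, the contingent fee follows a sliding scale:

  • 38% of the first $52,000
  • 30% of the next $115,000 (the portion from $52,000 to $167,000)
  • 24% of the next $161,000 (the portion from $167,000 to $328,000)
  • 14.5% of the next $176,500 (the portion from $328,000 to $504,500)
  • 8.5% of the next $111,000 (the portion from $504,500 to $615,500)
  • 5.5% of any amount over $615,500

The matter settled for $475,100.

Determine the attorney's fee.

$114,229.50

First $52,000 at 38% = $19,760.00
Next $115,000 at 30% = $34,500.00
Next $161,000 at 24% = $38,640.00
Remaining $147,100 at 14.5% = $21,329.50
Fee: $19,760.00 + $34,500.00 + $38,640.00 + $21,329.50 = $114,229.50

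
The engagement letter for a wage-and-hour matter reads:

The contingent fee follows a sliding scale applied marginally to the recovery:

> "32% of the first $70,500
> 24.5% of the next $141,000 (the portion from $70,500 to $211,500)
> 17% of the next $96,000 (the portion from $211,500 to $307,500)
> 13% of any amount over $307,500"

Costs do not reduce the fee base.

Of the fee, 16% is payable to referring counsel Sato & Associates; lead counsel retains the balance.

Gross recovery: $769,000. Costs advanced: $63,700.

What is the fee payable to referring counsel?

Fee base is the gross recovery, $769,000; costs are reimbursed separately.
First $70,500 at 32% = $22,560.00
Next $141,000 at 24.5% = $34,545.00
Next $96,000 at 17% = $16,320.00
Remaining $461,500 at 13% = $59,995.00
Fee: $22,560.00 + $34,545.00 + $16,320.00 + $59,995.00 = $133,420.00
Referral share: 16% of $133,420.00 = $21,347.20; lead counsel retains $133,420.00 − $21,347.20 = $112,072.80.

$21,347.20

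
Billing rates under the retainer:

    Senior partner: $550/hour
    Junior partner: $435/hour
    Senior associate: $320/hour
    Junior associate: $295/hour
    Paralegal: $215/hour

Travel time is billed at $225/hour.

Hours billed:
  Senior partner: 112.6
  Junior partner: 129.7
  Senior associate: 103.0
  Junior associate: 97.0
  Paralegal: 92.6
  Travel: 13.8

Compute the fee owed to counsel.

Senior partner: 112.6 × $550 = $61,930.00
Junior partner: 129.7 × $435 = $56,419.50
Senior associate: 103.0 × $320 = $32,960.00
Junior associate: 97.0 × $295 = $28,615.00
Paralegal: 92.6 × $215 = $19,909.00
Subtotal: $61,930.00 + $56,419.50 + $32,960.00 + $28,615.00 + $19,909.00 = $199,833.50
Travel: 13.8 × $225 = $3,105.00
Total: $199,833.50 + $3,105.00 = $202,938.50

$202,938.50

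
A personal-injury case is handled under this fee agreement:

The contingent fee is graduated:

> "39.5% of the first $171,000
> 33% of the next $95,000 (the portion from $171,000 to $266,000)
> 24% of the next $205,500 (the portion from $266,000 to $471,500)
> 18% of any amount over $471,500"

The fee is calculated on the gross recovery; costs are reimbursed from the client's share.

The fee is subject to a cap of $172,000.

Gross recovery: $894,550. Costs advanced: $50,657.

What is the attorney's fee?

Fee base is the gross recovery, $894,550; costs are reimbursed separately.
First $171,000 at 39.5% = $67,545.00
Next $95,000 at 33% = $31,350.00
Next $205,500 at 24% = $49,320.00
Remaining $423,050 at 18% = $76,149.00
Fee: $67,545.00 + $31,350.00 + $49,320.00 + $76,149.00 = $224,364.00
$224,364.00 exceeds the $172,000 cap, so the fee is capped at $172,000.00.

$172,000.00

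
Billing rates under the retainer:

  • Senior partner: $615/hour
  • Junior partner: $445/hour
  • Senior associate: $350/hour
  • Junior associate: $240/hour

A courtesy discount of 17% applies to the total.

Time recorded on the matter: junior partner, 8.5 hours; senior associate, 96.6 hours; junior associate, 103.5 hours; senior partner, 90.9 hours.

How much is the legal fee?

$98,218.88

Senior partner: 90.9 × $615 = $55,903.50
Junior partner: 8.5 × $445 = $3,782.50
Senior associate: 96.6 × $350 = $33,810.00
Junior associate: 103.5 × $240 = $24,840.00
Subtotal: $118,336.00
Less 17% discount: −$20,117.12
Total: $118,336.00 − $20,117.12 = $98,218.88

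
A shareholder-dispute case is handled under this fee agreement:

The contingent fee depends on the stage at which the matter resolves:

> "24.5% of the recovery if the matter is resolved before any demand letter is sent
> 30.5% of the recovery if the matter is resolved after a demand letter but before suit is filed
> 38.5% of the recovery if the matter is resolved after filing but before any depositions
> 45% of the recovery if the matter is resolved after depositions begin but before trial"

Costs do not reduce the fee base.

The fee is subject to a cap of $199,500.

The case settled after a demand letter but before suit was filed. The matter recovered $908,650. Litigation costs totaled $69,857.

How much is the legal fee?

Fee base is the gross recovery, $908,650; costs are reimbursed separately.
The matter settled after a demand letter but before suit was filed, so the 30.5% rate applies.
$908,650 × 30.5% = $277,138.25
$277,138.25 exceeds the $199,500 cap, so the fee is capped at $199,500.00.

$199,500.00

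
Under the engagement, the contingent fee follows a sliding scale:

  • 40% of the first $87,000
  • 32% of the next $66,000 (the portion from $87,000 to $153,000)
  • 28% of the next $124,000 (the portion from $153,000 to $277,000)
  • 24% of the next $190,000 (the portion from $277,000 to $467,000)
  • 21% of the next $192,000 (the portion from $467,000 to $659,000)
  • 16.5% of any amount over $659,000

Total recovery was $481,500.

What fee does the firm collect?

$139,285.00

First $87,000 at 40% = $34,800.00
Next $66,000 at 32% = $21,120.00
Next $124,000 at 28% = $34,720.00
Next $190,000 at 24% = $45,600.00
Remaining $14,500 at 21% = $3,045.00
Fee: $34,800.00 + $21,120.00 + $34,720.00 + $45,600.00 + $3,045.00 = $139,285.00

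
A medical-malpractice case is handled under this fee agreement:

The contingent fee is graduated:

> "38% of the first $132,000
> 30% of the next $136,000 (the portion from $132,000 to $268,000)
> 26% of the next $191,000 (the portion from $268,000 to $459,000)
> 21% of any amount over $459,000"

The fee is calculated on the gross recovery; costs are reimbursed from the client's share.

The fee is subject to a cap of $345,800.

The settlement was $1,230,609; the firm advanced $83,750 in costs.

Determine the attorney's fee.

$302,657.89

Fee base is the gross recovery, $1,230,609; costs are reimbursed separately.
First $132,000 at 38% = $50,160.00
Next $136,000 at 30% = $40,800.00
Next $191,000 at 26% = $49,660.00
Remaining $771,609 at 21% = $162,037.89
Fee: $50,160.00 + $40,800.00 + $49,660.00 + $162,037.89 = $302,657.89
$302,657.89 is under the $345,800 cap.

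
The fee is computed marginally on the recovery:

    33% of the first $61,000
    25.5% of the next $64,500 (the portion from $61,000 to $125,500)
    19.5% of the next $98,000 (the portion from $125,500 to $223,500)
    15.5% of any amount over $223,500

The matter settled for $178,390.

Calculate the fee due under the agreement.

$46,891.05

First $61,000 at 33% = $20,130.00
Next $64,500 at 25.5% = $16,447.50
Remaining $52,890 at 19.5% = $10,313.55
Fee: $20,130.00 + $16,447.50 + $10,313.55 = $46,891.05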